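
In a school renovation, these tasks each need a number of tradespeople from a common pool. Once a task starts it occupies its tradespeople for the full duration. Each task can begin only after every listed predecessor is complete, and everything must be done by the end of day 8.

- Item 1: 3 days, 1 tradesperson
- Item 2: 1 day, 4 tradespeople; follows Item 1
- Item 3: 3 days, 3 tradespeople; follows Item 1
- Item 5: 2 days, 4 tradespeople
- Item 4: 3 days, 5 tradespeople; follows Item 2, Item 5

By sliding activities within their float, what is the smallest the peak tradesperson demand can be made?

Schedule Item 1@1, Item 2@4, Item 3@4, Item 5@1, Item 4@5: d1:5  d2:5  d3:1  d4:7  d5:8  d6:8  d7:5  d8:0 — peak 8.

8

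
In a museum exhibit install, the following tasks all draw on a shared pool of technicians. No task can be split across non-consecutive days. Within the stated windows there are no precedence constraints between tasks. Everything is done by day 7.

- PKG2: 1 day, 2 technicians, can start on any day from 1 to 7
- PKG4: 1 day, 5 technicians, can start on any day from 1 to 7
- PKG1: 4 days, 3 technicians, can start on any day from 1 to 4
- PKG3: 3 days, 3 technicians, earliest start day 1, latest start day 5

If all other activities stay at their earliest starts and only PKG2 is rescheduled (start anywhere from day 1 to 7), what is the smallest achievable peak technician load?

PKG2@1: d1:13  d2:6  d3:6  d4:3  d5:0  d6:0  d7:0 → peak 13
PKG2@2: d1:11  d2:8  d3:6  d4:3  d5:0  d6:0  d7:0 → peak 11
PKG2@3: d1:11  d2:6  d3:8  d4:3  d5:0  d6:0  d7:0 → peak 11
PKG2@4: d1:11  d2:6  d3:6  d4:5  d5:0  d6:0  d7:0 → peak 11
PKG2@5: d1:11  d2:6  d3:6  d4:3  d5:2  d6:0  d7:0 → peak 11
PKG2@6: d1:11  d2:6  d3:6  d4:3  d5:0  d6:2  d7:0 → peak 11
PKG2@7: d1:11  d2:6  d3:6  d4:3  d5:0  d6:0  d7:2 → peak 11
Best is PKG2@2, peak 11.

11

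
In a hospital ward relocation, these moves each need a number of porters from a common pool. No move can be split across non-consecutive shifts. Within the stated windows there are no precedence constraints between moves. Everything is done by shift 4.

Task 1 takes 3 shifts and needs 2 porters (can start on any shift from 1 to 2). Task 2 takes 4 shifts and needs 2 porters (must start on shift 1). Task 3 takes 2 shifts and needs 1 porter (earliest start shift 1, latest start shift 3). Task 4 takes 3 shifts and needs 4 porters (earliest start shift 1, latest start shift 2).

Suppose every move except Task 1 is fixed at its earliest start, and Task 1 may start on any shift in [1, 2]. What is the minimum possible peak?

9

Task 1@1: s1:9  s2:9  s3:8  s4:2 → peak 9
Task 1@2: s1:7  s2:9  s3:8  s4:4 → peak 9
Best is Task 1@1, peak 9.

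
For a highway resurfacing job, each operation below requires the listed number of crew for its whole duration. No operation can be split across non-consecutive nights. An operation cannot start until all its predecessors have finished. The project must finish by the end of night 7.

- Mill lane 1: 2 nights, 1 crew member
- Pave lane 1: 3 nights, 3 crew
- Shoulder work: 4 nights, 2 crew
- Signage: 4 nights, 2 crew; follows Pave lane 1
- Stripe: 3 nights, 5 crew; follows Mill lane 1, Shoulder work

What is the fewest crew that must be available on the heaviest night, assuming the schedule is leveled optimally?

Schedule Mill lane 1@1, Pave lane 1@1, Shoulder work@1, Signage@4, Stripe@5: n1:6  n2:6  n3:5  n4:4  n5:7  n6:7  n7:7 — peak 7.
No arrangement of the 3 feasible schedules does better.

7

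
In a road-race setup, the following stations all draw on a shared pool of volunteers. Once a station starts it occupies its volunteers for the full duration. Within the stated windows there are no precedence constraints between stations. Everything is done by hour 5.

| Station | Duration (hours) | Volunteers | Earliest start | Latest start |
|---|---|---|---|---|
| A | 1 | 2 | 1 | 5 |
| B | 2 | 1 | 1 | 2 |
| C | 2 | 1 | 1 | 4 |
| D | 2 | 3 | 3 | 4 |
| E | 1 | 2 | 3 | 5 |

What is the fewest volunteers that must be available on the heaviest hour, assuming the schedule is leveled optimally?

Early-start (A@1, B@1, C@1, D@3, E@3) gives peak 5: h1:4  h2:2  h3:5  h4:3  h5:0.
Shift C→2, D→4.
Schedule A@1, B@1, C@2, D@4, E@3: h1:3  h2:2  h3:3  h4:3  h5:3 — peak 3.
Total volunteer-hours = 14 over 5 hours ⇒ peak ≥ ⌈14/5⌉ = 3, so 3 is optimal.

3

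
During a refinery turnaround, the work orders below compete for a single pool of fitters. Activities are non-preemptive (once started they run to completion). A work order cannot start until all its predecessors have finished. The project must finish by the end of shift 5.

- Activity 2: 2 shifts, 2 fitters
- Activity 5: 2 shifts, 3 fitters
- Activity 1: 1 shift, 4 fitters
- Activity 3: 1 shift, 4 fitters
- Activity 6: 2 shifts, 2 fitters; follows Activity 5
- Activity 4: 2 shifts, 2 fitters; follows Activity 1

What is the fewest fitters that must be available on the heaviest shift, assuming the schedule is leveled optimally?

6

Early-start (Activity 2@1, Activity 5@1, Activity 1@1, Activity 3@1, Activity 6@3, Activity 4@2) gives peak 13: s1:13  s2:7  s3:4  s4:2  s5:0.
Shift Activity 1→3, Activity 3→5, Activity 4→4.
Schedule Activity 2@1, Activity 5@1, Activity 1@3, Activity 3@5, Activity 6@3, Activity 4@4: s1:5  s2:5  s3:6  s4:4  s5:6 — peak 6.
Total fitter-shifts = 26 over 5 shifts ⇒ peak ≥ ⌈26/5⌉ = 6, so 6 is optimal.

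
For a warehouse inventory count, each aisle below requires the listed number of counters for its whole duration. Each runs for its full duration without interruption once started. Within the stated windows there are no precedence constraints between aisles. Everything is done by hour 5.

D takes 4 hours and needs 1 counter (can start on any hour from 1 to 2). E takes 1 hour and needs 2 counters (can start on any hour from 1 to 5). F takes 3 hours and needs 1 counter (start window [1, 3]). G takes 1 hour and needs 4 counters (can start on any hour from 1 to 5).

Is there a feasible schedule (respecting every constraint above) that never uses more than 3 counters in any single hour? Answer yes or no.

The minimum achievable peak is 4; 3 < 4, so no feasible schedule stays within the cap.

no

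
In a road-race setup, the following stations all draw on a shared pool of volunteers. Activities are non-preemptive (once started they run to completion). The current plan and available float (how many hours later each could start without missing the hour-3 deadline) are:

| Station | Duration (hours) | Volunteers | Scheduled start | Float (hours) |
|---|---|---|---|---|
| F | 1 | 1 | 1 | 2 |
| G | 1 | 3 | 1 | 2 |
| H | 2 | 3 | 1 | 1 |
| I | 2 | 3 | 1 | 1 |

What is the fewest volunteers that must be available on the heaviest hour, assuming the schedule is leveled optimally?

Early-start (F@1, G@1, H@1, I@1) gives peak 10: h1:10  h2:6  h3:0.
Shift H→2, I→2.
Schedule F@1, G@1, H@2, I@2: h1:4  h2:6  h3:6 — peak 6.
Total volunteer-hours = 16 over 3 hours ⇒ peak ≥ ⌈16/3⌉ = 6, so 6 is optimal.

6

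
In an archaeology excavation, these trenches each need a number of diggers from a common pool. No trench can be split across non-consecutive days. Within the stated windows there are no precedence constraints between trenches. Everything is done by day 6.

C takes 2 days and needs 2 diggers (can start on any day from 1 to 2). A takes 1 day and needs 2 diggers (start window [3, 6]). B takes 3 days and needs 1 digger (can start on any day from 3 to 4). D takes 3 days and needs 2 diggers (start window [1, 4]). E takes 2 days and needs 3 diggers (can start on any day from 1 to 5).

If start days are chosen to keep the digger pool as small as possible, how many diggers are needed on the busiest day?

4

Early-start (C@1, A@3, B@3, D@1, E@1) gives peak 7: d1:7  d2:7  d3:5  d4:1  d5:1  d6:0.
Shift B→4, E→4.
Schedule C@1, A@3, B@4, D@1, E@4: d1:4  d2:4  d3:4  d4:4  d5:4  d6:1 — peak 4.
Total digger-days = 21 over 6 days ⇒ peak ≥ ⌈21/6⌉ = 4, so 4 is optimal.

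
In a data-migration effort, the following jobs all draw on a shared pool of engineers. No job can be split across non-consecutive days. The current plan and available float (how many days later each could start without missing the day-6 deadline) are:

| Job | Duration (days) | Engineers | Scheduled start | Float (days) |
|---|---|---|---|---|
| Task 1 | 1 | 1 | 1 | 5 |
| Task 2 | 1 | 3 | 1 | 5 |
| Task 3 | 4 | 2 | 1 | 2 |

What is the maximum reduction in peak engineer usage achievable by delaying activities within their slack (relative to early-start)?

3

Early-start peak: d1:6  d2:2  d3:2  d4:2  d5:0  d6:0 ⇒ 6.
Leveled (Task 1@1, Task 2@2, Task 3@3): d1:1  d2:3  d3:2  d4:2  d5:2  d6:2 ⇒ 3.
Reduction 6 − 3 = 3.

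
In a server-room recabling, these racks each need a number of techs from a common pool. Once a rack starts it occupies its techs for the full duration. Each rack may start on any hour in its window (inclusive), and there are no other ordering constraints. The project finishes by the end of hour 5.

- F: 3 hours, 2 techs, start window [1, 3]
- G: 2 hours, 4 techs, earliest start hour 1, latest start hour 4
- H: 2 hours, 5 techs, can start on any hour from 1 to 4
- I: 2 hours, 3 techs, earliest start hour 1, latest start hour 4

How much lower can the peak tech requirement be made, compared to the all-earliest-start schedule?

7

Early-start peak: h1:14  h2:14  h3:2  h4:0  h5:0 ⇒ 14.
Leveled (F@1, G@3, H@1, I@4): h1:7  h2:7  h3:6  h4:7  h5:3 ⇒ 7.
Reduction 14 − 7 = 7.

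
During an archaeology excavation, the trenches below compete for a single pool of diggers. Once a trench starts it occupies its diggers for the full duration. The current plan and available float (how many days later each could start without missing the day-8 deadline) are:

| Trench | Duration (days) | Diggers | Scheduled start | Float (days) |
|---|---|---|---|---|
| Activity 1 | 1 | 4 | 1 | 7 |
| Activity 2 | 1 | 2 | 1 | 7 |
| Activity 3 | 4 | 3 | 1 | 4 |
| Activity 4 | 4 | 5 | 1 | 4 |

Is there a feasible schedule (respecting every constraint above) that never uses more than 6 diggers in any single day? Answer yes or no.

The minimum achievable peak is 7; 6 < 7, so no feasible schedule stays within the cap.

no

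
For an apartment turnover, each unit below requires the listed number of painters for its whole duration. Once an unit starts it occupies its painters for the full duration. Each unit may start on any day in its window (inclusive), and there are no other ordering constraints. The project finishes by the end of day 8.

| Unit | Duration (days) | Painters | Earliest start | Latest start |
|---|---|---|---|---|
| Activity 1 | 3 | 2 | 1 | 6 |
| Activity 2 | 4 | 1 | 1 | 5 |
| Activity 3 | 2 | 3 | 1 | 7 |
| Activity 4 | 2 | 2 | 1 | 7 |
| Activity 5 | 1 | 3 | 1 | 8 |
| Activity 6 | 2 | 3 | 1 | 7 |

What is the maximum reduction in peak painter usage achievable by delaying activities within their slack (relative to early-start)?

10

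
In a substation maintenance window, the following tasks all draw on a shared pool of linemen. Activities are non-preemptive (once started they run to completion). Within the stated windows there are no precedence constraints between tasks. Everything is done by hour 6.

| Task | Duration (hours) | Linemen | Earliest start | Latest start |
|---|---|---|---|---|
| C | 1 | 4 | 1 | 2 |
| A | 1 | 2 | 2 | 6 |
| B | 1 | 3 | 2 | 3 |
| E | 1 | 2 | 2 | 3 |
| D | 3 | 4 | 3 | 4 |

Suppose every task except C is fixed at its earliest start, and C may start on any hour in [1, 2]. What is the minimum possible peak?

7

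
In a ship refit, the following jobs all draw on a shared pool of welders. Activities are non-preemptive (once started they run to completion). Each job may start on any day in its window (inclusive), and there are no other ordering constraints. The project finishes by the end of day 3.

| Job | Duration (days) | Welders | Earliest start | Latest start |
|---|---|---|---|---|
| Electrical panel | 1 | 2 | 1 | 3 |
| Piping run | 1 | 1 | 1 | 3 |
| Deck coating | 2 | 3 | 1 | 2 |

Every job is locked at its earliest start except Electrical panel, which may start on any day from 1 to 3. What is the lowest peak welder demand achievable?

4

Electrical panel@1: d1:6  d2:3  d3:0 → peak 6
Electrical panel@2: d1:4  d2:5  d3:0 → peak 5
Electrical panel@3: d1:4  d2:3  d3:2 → peak 4
Best is Electrical panel@3, peak 4.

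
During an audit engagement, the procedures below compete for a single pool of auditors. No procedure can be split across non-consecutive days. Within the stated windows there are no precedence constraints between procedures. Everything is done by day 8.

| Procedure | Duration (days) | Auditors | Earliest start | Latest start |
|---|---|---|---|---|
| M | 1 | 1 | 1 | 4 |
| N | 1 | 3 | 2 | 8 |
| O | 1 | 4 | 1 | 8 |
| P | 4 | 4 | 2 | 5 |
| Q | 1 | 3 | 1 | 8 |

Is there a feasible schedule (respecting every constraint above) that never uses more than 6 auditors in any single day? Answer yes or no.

yes

Schedule M@1, N@2, O@3, P@4, Q@1: d1:4  d2:3  d3:4  d4:4  d5:4  d6:4  d7:4  d8:0 — peak 4 ≤ 6.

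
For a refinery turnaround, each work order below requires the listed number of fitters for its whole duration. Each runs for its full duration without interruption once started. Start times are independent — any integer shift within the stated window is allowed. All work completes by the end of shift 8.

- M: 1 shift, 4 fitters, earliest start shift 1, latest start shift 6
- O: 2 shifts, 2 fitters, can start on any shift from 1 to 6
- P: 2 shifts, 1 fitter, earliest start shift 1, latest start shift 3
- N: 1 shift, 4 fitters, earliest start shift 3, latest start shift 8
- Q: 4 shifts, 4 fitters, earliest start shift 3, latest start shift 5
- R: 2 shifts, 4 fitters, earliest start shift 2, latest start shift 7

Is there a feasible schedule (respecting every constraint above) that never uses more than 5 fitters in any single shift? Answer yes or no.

The minimum achievable peak is 6; 5 < 6, so no feasible schedule stays within the cap.

no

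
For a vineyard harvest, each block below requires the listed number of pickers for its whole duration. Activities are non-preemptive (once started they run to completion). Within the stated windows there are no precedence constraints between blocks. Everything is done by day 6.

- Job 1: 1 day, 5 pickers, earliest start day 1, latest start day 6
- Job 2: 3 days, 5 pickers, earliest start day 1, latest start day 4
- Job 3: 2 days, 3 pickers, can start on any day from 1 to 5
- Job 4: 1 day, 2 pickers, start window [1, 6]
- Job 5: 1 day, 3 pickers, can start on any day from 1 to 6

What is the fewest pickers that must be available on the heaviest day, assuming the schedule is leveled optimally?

Early-start (Job 1@1, Job 2@1, Job 3@1, Job 4@1, Job 5@1) gives peak 18: d1:18  d2:8  d3:5  d4:0  d5:0  d6:0.
Shift Job 2→2, Job 3→5, Job 4→5, Job 5→6.
Schedule Job 1@1, Job 2@2, Job 3@5, Job 4@5, Job 5@6: d1:5  d2:5  d3:5  d4:5  d5:5  d6:6 — peak 6.
Total picker-days = 31 over 6 days ⇒ peak ≥ ⌈31/6⌉ = 6, so 6 is optimal.

6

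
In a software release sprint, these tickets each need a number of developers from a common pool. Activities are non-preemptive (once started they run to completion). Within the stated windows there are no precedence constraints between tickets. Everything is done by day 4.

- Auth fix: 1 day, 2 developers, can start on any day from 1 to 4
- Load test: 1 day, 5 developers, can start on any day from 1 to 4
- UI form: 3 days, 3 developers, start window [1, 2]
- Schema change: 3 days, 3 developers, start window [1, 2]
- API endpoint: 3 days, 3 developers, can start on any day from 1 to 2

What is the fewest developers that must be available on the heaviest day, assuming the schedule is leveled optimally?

9

Early-start (Auth fix@1, Load test@1, UI form@1, Schema change@1, API endpoint@1) gives peak 16: d1:16  d2:9  d3:9  d4:0.
Shift UI form→2, Schema change→2, API endpoint→2.
Schedule Auth fix@1, Load test@1, UI form@2, Schema change@2, API endpoint@2: d1:7  d2:9  d3:9  d4:9 — peak 9.
Total developer-days = 34 over 4 days ⇒ peak ≥ ⌈34/4⌉ = 9, so 9 is optimal.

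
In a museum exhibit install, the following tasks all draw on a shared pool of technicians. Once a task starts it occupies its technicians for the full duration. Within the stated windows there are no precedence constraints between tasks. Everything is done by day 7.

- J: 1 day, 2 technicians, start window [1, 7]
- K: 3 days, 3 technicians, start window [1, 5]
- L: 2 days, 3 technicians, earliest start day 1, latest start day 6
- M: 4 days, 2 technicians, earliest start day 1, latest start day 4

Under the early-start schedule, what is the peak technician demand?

10

Early-start schedule: J@1, K@1, L@1, M@1.
Load per day: day 1: 10, day 2: 8, day 3: 5, day 4: 2, day 5: 0, day 6: 0, day 7: 0.
Peak is 10.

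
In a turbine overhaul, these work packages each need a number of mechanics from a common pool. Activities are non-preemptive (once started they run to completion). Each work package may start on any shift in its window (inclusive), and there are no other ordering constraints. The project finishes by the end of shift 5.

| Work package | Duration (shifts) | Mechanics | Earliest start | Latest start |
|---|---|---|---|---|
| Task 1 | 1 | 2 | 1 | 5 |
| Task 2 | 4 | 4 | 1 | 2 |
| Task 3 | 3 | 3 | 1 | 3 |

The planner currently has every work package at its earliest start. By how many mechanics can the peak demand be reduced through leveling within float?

Early-start peak: s1:9  s2:7  s3:7  s4:4  s5:0 ⇒ 9.
Leveled (Task 1@1, Task 2@1, Task 3@2): s1:6  s2:7  s3:7  s4:7  s5:0 ⇒ 7.
Reduction 9 − 7 = 2.

2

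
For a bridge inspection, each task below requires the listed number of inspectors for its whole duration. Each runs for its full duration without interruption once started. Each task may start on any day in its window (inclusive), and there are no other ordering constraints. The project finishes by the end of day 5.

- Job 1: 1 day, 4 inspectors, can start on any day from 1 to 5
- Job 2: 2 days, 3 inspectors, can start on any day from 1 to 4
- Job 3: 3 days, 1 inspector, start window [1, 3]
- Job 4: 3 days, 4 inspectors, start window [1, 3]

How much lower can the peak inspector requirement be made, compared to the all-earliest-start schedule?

5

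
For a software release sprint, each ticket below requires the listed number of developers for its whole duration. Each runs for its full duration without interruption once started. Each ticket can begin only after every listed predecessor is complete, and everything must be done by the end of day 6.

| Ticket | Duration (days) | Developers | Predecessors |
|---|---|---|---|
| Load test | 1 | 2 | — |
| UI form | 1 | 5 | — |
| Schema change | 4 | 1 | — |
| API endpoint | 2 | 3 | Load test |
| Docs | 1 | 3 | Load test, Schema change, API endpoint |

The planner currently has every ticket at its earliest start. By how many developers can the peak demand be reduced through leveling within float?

Early-start peak: d1:8  d2:4  d3:4  d4:1  d5:3  d6:0 ⇒ 8.
Leveled (Load test@1, UI form@5, Schema change@1, API endpoint@2, Docs@6): d1:3  d2:4  d3:4  d4:1  d5:5  d6:3 ⇒ 5.
Reduction 8 − 5 = 3.

3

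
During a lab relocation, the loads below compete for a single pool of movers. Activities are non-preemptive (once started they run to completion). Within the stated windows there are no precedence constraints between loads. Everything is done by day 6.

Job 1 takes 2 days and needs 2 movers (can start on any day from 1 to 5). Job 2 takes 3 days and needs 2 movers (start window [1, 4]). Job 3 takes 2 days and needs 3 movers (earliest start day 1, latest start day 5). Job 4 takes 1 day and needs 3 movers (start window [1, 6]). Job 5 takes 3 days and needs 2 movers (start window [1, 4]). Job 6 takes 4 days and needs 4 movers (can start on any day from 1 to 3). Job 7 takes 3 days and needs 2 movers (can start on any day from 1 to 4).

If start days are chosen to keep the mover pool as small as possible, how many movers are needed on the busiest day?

8

Early-start (Job 1@1, Job 2@1, Job 3@1, Job 4@1, Job 5@1, Job 6@1, Job 7@1) gives peak 18: d1:18  d2:15  d3:10  d4:4  d5:0  d6:0.
Shift Job 3→5, Job 4→6, Job 5→3, Job 7→4.
Schedule Job 1@1, Job 2@1, Job 3@5, Job 4@6, Job 5@3, Job 6@1, Job 7@4: d1:8  d2:8  d3:8  d4:8  d5:7  d6:8 — peak 8.
Total mover-days = 47 over 6 days ⇒ peak ≥ ⌈47/6⌉ = 8, so 8 is optimal.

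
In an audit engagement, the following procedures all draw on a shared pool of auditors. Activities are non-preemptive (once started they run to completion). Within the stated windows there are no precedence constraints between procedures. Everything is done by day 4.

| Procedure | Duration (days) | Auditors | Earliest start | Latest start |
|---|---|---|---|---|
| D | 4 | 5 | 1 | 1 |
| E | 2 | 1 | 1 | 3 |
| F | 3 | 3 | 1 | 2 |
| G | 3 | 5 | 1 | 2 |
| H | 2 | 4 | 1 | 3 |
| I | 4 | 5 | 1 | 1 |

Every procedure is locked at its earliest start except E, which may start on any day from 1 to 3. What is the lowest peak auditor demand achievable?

22

E@1: d1:23  d2:23  d3:18  d4:10 → peak 23
E@2: d1:22  d2:23  d3:19  d4:10 → peak 23
E@3: d1:22  d2:22  d3:19  d4:11 → peak 22
Best is E@3, peak 22.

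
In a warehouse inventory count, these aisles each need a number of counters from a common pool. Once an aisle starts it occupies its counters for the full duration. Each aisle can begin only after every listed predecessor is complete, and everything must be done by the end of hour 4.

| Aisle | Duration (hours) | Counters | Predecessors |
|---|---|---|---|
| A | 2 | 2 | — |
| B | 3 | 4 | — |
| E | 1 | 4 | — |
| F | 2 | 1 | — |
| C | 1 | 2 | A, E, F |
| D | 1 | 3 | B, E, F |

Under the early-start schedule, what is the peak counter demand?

11

Early-start schedule: A@1, B@1, E@1, F@1, C@3, D@4.
Load per hour: hour 1: 11, hour 2: 7, hour 3: 6, hour 4: 3.
Peak is 11.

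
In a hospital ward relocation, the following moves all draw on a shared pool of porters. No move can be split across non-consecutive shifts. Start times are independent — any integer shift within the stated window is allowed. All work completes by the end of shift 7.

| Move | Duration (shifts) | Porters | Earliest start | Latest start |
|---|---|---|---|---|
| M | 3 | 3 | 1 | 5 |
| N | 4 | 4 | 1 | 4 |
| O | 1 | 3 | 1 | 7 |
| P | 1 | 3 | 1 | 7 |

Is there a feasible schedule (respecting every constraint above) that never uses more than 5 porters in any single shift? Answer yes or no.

The minimum achievable peak is 6; 5 < 6, so no feasible schedule stays within the cap.

no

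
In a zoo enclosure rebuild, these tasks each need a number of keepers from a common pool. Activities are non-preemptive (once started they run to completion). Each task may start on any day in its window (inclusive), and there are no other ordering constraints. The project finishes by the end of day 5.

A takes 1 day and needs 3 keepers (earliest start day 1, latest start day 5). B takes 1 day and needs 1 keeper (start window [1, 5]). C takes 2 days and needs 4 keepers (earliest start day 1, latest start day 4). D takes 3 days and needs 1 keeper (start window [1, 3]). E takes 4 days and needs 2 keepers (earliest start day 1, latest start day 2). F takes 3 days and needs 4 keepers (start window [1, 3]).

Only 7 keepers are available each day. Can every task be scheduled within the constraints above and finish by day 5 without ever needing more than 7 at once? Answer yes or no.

Schedule A@1, B@2, C@1, D@3, E@2, F@3: d1:7  d2:7  d3:7  d4:7  d5:7 — peak 7 ≤ 7.

yes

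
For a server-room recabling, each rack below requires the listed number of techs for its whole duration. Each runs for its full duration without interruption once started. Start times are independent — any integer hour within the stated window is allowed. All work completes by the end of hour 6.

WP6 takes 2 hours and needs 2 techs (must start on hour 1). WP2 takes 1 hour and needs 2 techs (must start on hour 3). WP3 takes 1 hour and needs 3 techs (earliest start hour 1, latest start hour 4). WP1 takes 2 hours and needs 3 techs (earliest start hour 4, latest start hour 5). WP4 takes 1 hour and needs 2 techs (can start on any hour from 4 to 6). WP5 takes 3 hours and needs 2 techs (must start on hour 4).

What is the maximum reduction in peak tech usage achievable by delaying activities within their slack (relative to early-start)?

2

Early-start peak: h1:5  h2:2  h3:2  h4:7  h5:5  h6:2 ⇒ 7.
Leveled (WP6@1, WP2@3, WP3@1, WP1@4, WP4@6, WP5@4): h1:5  h2:2  h3:2  h4:5  h5:5  h6:4 ⇒ 5.
Reduction 7 − 5 = 2.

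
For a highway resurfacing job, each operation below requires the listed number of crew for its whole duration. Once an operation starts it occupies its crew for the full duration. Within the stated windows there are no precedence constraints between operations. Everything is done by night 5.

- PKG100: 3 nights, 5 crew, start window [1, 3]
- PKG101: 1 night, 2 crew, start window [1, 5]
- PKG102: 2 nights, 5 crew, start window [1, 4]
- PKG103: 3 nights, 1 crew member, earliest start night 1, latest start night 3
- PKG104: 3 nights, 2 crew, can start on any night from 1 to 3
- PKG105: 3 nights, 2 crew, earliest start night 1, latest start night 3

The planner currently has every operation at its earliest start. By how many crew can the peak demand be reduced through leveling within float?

Early-start peak: n1:17  n2:15  n3:10  n4:0  n5:0 ⇒ 17.
Leveled (PKG100@1, PKG101@1, PKG102@4, PKG103@1, PKG104@1, PKG105@2): n1:10  n2:10  n3:10  n4:7  n5:5 ⇒ 10.
Reduction 17 − 10 = 7.

7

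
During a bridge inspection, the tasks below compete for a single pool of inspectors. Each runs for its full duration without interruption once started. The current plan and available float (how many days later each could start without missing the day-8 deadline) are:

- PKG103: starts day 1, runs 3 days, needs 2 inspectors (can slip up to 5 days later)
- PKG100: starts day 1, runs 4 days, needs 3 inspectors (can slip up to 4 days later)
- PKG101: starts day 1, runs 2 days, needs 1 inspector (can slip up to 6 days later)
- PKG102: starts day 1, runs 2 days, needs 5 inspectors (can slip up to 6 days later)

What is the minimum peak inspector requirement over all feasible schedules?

Early-start (PKG103@1, PKG100@1, PKG101@1, PKG102@1) gives peak 11: d1:11  d2:11  d3:5  d4:3  d5:0  d6:0  d7:0  d8:0.
Shift PKG101→4, PKG102→6.
Schedule PKG103@1, PKG100@1, PKG101@4, PKG102@6: d1:5  d2:5  d3:5  d4:4  d5:1  d6:5  d7:5  d8:0 — peak 5.

5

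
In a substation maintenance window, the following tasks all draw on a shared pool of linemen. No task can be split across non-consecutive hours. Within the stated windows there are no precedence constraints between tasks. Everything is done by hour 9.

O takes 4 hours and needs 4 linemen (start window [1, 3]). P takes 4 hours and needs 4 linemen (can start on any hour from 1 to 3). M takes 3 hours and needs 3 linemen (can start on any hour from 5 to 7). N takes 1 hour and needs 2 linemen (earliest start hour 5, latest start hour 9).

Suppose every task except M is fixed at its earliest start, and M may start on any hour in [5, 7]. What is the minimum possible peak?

8

M@5: h1:8  h2:8  h3:8  h4:8  h5:5  h6:3  h7:3  h8:0  h9:0 → peak 8
M@6: h1:8  h2:8  h3:8  h4:8  h5:2  h6:3  h7:3  h8:3  h9:0 → peak 8
M@7: h1:8  h2:8  h3:8  h4:8  h5:2  h6:0  h7:3  h8:3  h9:3 → peak 8
Best is M@5, peak 8.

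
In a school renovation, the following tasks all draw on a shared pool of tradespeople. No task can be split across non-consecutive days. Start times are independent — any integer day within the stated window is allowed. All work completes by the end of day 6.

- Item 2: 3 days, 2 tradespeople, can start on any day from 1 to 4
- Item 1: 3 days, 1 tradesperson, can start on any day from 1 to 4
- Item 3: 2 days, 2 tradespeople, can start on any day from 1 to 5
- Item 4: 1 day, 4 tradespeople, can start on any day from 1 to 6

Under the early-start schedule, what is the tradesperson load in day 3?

At early start, day 3 has: Item 2, Item 1.
Demand: 2 + 1 = 3.

3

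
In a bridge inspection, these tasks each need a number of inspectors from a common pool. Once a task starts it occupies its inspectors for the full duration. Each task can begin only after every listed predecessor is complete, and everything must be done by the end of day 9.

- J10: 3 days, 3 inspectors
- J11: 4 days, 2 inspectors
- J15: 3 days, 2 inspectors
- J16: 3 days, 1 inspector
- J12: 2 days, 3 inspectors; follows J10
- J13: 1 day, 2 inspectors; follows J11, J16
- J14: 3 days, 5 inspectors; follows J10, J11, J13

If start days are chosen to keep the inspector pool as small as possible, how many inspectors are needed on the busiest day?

Early-start (J10@1, J11@1, J15@1, J16@1, J12@4, J13@5, J14@6) gives peak 8: d1:8  d2:8  d3:8  d4:5  d5:5  d6:5  d7:5  d8:5  d9:0.
Shift J15→4.
Schedule J10@1, J11@1, J15@4, J16@1, J12@4, J13@5, J14@6: d1:6  d2:6  d3:6  d4:7  d5:7  d6:7  d7:5  d8:5  d9:0 — peak 7.

7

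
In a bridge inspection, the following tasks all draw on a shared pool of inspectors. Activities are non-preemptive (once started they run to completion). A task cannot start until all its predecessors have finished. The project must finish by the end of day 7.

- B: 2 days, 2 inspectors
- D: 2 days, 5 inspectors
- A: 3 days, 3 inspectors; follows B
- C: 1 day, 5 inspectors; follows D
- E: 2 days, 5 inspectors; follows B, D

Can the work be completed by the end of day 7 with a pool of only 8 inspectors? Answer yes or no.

Schedule B@1, D@1, A@3, C@3, E@4: d1:7  d2:7  d3:8  d4:8  d5:8  d6:0  d7:0 — peak 8 ≤ 8.

yes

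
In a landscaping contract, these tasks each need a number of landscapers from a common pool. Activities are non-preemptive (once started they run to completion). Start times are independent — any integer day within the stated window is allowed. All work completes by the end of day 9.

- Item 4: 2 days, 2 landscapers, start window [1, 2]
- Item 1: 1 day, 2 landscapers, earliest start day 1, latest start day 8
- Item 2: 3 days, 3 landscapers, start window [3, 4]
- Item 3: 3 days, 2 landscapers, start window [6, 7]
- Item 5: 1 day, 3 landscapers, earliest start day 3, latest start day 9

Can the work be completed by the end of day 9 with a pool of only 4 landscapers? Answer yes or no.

Schedule Item 4@1, Item 1@1, Item 2@3, Item 3@6, Item 5@9: d1:4  d2:2  d3:3  d4:3  d5:3  d6:2  d7:2  d8:2  d9:3 — peak 4 ≤ 4.

yes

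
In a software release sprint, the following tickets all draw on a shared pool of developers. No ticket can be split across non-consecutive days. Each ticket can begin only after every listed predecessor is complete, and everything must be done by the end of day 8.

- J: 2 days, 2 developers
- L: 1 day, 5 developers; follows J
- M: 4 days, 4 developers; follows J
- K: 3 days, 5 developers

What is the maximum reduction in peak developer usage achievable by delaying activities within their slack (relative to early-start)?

Early-start peak: d1:7  d2:7  d3:14  d4:4  d5:4  d6:4  d7:0  d8:0 ⇒ 14.
Leveled (J@1, L@4, M@5, K@1): d1:7  d2:7  d3:5  d4:5  d5:4  d6:4  d7:4  d8:4 ⇒ 7.
Reduction 14 − 7 = 7.

7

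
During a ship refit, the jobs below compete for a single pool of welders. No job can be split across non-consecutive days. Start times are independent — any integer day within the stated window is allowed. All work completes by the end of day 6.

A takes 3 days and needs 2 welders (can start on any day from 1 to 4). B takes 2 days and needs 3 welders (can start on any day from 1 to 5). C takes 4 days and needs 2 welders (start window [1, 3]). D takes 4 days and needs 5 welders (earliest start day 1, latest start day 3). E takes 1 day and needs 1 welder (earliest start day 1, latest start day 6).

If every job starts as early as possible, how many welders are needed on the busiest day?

Early-start schedule: A@1, B@1, C@1, D@1, E@1.
Load per day: day 1: 13, day 2: 12, day 3: 9, day 4: 7, day 5: 0, day 6: 0.
Peak is 13.

13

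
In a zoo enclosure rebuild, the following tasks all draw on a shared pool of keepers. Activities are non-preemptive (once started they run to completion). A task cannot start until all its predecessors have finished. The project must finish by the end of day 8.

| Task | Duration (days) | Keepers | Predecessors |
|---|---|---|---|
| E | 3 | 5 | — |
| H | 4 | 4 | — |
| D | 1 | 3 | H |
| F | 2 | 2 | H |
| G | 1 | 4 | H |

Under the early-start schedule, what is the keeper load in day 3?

At early start, day 3 has: E, H.
Demand: 5 + 4 = 9.

9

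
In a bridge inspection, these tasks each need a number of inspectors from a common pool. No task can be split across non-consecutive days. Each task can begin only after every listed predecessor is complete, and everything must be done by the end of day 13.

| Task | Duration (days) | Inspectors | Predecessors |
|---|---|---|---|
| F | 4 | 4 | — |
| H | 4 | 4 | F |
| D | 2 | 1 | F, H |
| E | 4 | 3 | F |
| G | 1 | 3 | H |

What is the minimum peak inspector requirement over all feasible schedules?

4

Early-start (F@1, H@5, D@9, E@5, G@9) gives peak 7: d1:4  d2:4  d3:4  d4:4  d5:7  d6:7  d7:7  d8:7  d9:4  d10:1  d11:0  d12:0  d13:0.
Shift E→9, G→13.
Schedule F@1, H@5, D@9, E@9, G@13: d1:4  d2:4  d3:4  d4:4  d5:4  d6:4  d7:4  d8:4  d9:4  d10:4  d11:3  d12:3  d13:3 — peak 4.
Total inspector-days = 49 over 13 days ⇒ peak ≥ ⌈49/13⌉ = 4, so 4 is optimal.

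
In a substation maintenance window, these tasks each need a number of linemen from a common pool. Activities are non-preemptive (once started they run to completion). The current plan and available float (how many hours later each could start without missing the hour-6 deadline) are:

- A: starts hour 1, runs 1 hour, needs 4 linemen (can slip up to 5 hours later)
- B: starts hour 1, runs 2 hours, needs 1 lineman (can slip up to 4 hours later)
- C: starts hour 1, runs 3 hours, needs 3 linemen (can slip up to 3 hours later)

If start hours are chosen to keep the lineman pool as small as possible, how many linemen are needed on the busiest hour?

4

Early-start (A@1, B@1, C@1) gives peak 8: h1:8  h2:4  h3:3  h4:0  h5:0  h6:0.
Shift B→2, C→2.
Schedule A@1, B@2, C@2: h1:4  h2:4  h3:4  h4:3  h5:0  h6:0 — peak 4.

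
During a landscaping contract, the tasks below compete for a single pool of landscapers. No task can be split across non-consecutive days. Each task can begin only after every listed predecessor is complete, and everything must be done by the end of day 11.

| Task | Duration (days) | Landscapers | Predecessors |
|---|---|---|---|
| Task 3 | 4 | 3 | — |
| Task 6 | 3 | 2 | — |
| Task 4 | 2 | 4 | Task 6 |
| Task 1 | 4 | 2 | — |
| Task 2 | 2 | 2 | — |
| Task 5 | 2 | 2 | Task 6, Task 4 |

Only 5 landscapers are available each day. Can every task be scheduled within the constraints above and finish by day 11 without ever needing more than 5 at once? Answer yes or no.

yes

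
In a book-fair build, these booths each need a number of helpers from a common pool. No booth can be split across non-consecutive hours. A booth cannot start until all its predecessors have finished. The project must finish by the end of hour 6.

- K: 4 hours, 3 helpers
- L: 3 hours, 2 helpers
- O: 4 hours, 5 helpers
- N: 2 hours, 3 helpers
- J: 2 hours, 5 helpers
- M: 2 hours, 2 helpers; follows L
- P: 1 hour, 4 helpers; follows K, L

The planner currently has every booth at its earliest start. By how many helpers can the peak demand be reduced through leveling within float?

Early-start peak: h1:18  h2:18  h3:10  h4:10  h5:6  h6:0 ⇒ 18.
Leveled (K@1, L@1, O@1, N@4, J@5, M@5, P@6): h1:10  h2:10  h3:10  h4:11  h5:10  h6:11 ⇒ 11.
Reduction 18 − 11 = 7.

7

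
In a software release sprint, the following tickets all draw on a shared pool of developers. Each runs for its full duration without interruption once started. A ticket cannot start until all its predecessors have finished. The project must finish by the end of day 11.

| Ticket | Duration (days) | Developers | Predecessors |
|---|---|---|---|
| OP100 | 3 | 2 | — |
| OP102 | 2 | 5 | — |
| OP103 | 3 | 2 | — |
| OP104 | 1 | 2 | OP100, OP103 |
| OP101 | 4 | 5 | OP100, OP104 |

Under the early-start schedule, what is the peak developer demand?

9

Early-start schedule: OP100@1, OP102@1, OP103@1, OP104@4, OP101@5.
Load per day: day 1: 9, day 2: 9, day 3: 4, day 4: 2, day 5: 5, day 6: 5, day 7: 5, day 8: 5, day 9: 0, day 10: 0, day 11: 0.
Peak is 9.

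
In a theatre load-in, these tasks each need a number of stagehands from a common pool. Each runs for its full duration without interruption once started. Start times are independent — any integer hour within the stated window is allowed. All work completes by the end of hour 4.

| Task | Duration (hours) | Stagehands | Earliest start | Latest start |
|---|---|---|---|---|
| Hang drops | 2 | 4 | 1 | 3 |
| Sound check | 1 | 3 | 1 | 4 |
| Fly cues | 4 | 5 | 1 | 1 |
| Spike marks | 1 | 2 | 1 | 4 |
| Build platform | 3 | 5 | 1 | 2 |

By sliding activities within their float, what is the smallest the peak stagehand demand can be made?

Early-start (Hang drops@1, Sound check@1, Fly cues@1, Spike marks@1, Build platform@1) gives peak 19: h1:19  h2:14  h3:10  h4:5.
Shift Build platform→2.
Schedule Hang drops@1, Sound check@1, Fly cues@1, Spike marks@1, Build platform@2: h1:14  h2:14  h3:10  h4:10 — peak 14.

14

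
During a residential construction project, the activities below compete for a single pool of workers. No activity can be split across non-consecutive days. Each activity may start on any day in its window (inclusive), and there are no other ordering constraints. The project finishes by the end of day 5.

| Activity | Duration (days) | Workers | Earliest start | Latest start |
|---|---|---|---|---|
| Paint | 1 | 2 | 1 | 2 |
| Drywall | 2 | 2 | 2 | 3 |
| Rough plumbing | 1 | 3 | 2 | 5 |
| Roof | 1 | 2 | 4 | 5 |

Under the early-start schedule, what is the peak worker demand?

5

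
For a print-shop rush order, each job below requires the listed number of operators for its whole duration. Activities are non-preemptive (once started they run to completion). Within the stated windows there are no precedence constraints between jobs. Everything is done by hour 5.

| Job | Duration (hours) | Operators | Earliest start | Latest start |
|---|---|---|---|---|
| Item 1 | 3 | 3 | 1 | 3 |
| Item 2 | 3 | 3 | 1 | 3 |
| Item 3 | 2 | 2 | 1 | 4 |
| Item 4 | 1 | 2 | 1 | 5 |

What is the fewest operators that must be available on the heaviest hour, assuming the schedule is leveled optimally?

Early-start (Item 1@1, Item 2@1, Item 3@1, Item 4@1) gives peak 10: h1:10  h2:8  h3:6  h4:0  h5:0.
Shift Item 3→4, Item 4→4.
Schedule Item 1@1, Item 2@1, Item 3@4, Item 4@4: h1:6  h2:6  h3:6  h4:4  h5:2 — peak 6.

6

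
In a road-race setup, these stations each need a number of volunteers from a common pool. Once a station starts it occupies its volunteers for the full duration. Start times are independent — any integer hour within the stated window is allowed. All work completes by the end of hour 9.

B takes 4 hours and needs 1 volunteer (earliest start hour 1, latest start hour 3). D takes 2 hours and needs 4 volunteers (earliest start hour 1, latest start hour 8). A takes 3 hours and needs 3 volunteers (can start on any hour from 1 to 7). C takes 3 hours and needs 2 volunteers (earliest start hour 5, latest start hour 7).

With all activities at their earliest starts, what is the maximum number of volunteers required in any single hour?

Early-start schedule: B@1, D@1, A@1, C@5.
Load per hour: hour 1: 8, hour 2: 8, hour 3: 4, hour 4: 1, hour 5: 2, hour 6: 2, hour 7: 2, hour 8: 0, hour 9: 0.
Peak is 8.

8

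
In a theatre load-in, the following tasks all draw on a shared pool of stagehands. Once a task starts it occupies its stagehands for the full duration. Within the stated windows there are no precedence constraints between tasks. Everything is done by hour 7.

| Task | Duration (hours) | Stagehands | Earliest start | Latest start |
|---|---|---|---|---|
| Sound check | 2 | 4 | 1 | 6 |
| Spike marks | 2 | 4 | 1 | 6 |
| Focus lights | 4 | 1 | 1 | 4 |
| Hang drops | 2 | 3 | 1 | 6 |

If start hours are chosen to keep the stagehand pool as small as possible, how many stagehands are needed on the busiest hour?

Early-start (Sound check@1, Spike marks@1, Focus lights@1, Hang drops@1) gives peak 12: h1:12  h2:12  h3:1  h4:1  h5:0  h6:0  h7:0.
Shift Spike marks→3, Hang drops→5.
Schedule Sound check@1, Spike marks@3, Focus lights@1, Hang drops@5: h1:5  h2:5  h3:5  h4:5  h5:3  h6:3  h7:0 — peak 5.

5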